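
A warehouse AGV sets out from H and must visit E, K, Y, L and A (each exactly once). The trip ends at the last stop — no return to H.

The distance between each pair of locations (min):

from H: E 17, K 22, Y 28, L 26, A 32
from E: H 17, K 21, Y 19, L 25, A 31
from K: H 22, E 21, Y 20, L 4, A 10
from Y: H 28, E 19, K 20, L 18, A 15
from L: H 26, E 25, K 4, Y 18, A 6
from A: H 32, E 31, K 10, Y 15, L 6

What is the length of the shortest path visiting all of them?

There are 5! = 120 possible orderings.
H - E - K - Y - L - A: 17+21+20+18+6 = 82
H - E - K - Y - A - L: 17+21+20+15+6 = 79
H - E - K - L - Y - A: 17+21+4+18+15 = 75
H - E - K - L - A - Y: 17+21+4+6+15 = 63
H - E - K - A - Y - L: 17+21+10+15+18 = 81
H - E - K - A - L - Y: 17+21+10+6+18 = 72
H - E - Y - K - L - A: 17+19+20+4+6 = 66
H - E - Y - K - A - L: 17+19+20+10+6 = 72
H - E - Y - L - K - A: 17+19+18+4+10 = 68
H - E - Y - L - A - K: 17+19+18+6+10 = 70
H - E - Y - A - K - L: 17+19+15+10+4 = 65
H - E - Y - A - L - K: 17+19+15+6+4 = 61
H - E - L - K - Y - A: 17+25+4+20+15 = 81
H - E - L - K - A - Y: 17+25+4+10+15 = 71
… (106 more)
The minimum is 61.
One shortest path: H → E → Y → A → L → K.

Minimum one-way distance = 61 min.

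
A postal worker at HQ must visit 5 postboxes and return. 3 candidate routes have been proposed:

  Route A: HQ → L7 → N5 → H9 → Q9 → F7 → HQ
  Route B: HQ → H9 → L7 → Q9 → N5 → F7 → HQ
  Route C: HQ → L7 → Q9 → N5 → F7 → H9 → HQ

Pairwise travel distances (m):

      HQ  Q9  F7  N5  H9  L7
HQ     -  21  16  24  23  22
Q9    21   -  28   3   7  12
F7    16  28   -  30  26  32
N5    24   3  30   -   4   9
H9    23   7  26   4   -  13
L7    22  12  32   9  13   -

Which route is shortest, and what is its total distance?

Route A: 22 + 9 + 4 + 7 + 28 + 16 = 86
Route B: 23 + 13 + 12 + 3 + 30 + 16 = 97
Route C: 22 + 12 + 3 + 30 + 26 + 23 = 116

Shortest is Route A, total 86 m.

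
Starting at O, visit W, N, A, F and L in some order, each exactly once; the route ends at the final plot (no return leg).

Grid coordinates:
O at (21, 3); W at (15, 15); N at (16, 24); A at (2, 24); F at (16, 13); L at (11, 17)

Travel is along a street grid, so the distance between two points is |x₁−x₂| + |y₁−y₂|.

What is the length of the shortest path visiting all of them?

There are 5! = 120 possible orderings.
O→W→N→A→F→L: 18+10+14+25+9 = 76
O→W→N→A→L→F: 18+10+14+16+9 = 67
O→W→N→F→A→L: 18+10+11+25+16 = 80
O→W→N→F→L→A: 18+10+11+9+16 = 64
O→W→N→L→A→F: 18+10+12+16+25 = 81
O→W→N→L→F→A: 18+10+12+9+25 = 74
O→W→A→N→F→L: 18+22+14+11+9 = 74
O→W→A→N→L→F: 18+22+14+12+9 = 75
O→W→A→F→N→L: 18+22+25+11+12 = 88
O→W→A→F→L→N: 18+22+25+9+12 = 86
O→W→A→L→N→F: 18+22+16+12+11 = 79
O→W→A→L→F→N: 18+22+16+9+11 = 76
O→W→F→N→A→L: 18+3+11+14+16 = 62
O→W→F→N→L→A: 18+3+11+12+16 = 60
… (106 more)
O→F→W→L→N→A: 15+3+6+12+14 = 50  ← best
The minimum is 50.
One shortest path: O → F → W → L → N → A.

Shortest open route: 50.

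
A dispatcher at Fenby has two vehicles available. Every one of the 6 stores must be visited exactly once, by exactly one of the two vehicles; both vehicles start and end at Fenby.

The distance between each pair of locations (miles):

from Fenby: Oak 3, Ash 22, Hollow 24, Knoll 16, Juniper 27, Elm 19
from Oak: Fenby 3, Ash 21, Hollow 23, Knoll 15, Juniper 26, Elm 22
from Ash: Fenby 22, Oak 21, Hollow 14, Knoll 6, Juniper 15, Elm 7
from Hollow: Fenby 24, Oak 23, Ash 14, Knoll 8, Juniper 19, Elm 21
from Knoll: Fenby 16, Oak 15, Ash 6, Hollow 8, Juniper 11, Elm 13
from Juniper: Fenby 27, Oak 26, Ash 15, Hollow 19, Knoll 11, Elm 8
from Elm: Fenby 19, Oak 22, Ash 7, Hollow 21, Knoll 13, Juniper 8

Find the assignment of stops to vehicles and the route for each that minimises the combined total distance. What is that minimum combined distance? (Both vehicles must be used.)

Minimum combined distance: 86 miles.

Check every non-empty split of the stops between the two vehicles; for each half take its own optimal tour:
  {Oak} + {Ash, Hollow, Knoll, Juniper, Elm}: 6 + 80 = 86
  {Ash} + {Oak, Hollow, Knoll, Juniper, Elm}: 44 + 72 = 116
  {Oak, Ash} + {Hollow, Knoll, Juniper, Elm}: 46 + 70 = 116
  {Hollow} + {Oak, Ash, Knoll, Juniper, Elm}: 48 + 66 = 114
  {Oak, Hollow} + {Ash, Knoll, Juniper, Elm}: 50 + 64 = 114
  {Ash, Hollow} + {Oak, Knoll, Juniper, Elm}: 60 + 56 = 116
  … (31 splits in total)
Best: vehicle 1 Fenby → Oak → Fenby = 6; vehicle 2 Fenby → Ash → Elm → Juniper → Hollow → Knoll → Fenby = 80; combined 86.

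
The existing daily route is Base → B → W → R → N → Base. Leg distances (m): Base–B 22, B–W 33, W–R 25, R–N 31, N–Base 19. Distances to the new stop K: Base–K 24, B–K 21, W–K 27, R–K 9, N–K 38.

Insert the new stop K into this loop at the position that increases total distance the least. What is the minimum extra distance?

Insertion cost between consecutive stops i–j is d(i,K) + d(K,j) − d(i,j):
  between Base and B: 24 + 21 − 22 = 23
  between B and W: 21 + 27 − 33 = 15
  between W and R: 27 + 9 − 25 = 11
  between R and N: 9 + 38 − 31 = 16
  between N and Base: 38 + 24 − 19 = 43
Cheapest insertion is between W and R, adding 11.
New total = 130 + 11 = 141.

Minimum extra distance: 11 m, inserting K between W and R.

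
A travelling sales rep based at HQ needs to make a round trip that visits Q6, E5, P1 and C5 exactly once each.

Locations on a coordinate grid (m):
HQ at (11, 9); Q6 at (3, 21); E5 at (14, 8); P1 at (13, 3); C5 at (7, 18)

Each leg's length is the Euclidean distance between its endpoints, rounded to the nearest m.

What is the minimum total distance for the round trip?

42 m — the shortest possible round trip.

There are 12 distinct closed tours to check (reversals are equivalent).
HQ-Q6-E5-P1-C5-HQ: 14+17+5+16+10 = 62
HQ-Q6-E5-C5-P1-HQ: 14+17+12+16+6 = 65
HQ-Q6-P1-E5-C5-HQ: 14+21+5+12+10 = 62
HQ-Q6-P1-C5-E5-HQ: 14+21+16+12+3 = 66
HQ-Q6-C5-E5-P1-HQ: 14+5+12+5+6 = 42
HQ-Q6-C5-P1-E5-HQ: 14+5+16+5+3 = 43
HQ-E5-Q6-P1-C5-HQ: 3+17+21+16+10 = 67
HQ-E5-Q6-C5-P1-HQ: 3+17+5+16+6 = 47
HQ-E5-P1-Q6-C5-HQ: 3+5+21+5+10 = 44
HQ-E5-C5-Q6-P1-HQ: 3+12+5+21+6 = 47
HQ-P1-Q6-E5-C5-HQ: 6+21+17+12+10 = 66
HQ-P1-E5-Q6-C5-HQ: 6+5+17+5+10 = 43
The minimum is 42.
One optimal route: HQ → Q6 → C5 → E5 → P1 → HQ (or its reverse).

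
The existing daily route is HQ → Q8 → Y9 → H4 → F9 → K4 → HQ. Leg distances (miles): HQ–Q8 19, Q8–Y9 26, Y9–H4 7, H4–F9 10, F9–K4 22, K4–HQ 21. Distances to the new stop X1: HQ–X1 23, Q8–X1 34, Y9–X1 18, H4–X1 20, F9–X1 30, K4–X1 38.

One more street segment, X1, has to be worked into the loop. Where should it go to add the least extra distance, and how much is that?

Insertion cost between consecutive stops i–j is d(i,X1) + d(X1,j) − d(i,j):
  between HQ and Q8: 23 + 34 − 19 = 38
  between Q8 and Y9: 34 + 18 − 26 = 26
  between Y9 and H4: 18 + 20 − 7 = 31
  between H4 and F9: 20 + 30 − 10 = 40
  between F9 and K4: 30 + 38 − 22 = 46
  between K4 and HQ: 38 + 23 − 21 = 40
Cheapest insertion is between Q8 and Y9, adding 26.
New total = 105 + 26 = 131.

Minimum extra distance: 26 miles, inserting X1 between Q8 and Y9.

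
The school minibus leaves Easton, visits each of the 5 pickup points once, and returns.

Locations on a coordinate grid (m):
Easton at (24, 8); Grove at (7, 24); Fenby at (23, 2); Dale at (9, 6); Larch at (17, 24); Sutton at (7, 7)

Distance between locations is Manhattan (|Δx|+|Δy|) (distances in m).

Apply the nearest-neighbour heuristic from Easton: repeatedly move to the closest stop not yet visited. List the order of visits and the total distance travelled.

78 m along Easton → Fenby → Dale → Sutton → Grove → Larch → Easton.

At Easton the remaining stops are Fenby 7, Dale 17, Sutton 18, Larch 23, Grove 33; go to Fenby.
At Fenby the remaining stops are Dale 18, Sutton 21, Larch 28, Grove 38; go to Dale.
At Dale the remaining stops are Sutton 3, Grove 20, Larch 26; go to Sutton.
At Sutton the remaining stops are Grove 17, Larch 27; go to Grove.
At Grove the remaining stops are Larch 10; go to Larch.
Return Larch→Easton: 23.
Total = 7 + 18 + 3 + 17 + 10 + 23 = 78.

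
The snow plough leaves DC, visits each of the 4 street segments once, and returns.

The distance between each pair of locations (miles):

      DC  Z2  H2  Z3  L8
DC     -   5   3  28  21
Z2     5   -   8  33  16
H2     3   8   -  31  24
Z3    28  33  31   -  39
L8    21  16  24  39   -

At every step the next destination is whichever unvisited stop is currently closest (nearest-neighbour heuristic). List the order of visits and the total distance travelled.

Total distance 94 miles via the nearest-neighbour route DC → H2 → Z2 → L8 → Z3 → DC.

At DC the remaining stops are H2 3, Z2 5, L8 21, Z3 28; go to H2.
At H2 the remaining stops are Z2 8, L8 24, Z3 31; go to Z2.
At Z2 the remaining stops are L8 16, Z3 33; go to L8.
At L8 the remaining stops are Z3 39; go to Z3.
Return Z3→DC: 28.
Total = 3 + 8 + 16 + 39 + 28 = 94.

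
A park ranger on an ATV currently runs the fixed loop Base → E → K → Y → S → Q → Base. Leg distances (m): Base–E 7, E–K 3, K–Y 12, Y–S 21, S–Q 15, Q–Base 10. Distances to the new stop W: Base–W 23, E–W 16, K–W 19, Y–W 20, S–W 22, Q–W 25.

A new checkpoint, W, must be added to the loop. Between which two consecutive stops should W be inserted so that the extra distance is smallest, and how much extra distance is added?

Insertion cost between consecutive stops i–j is d(i,W) + d(W,j) − d(i,j):
  between Base and E: 23 + 16 − 7 = 32
  between E and K: 16 + 19 − 3 = 32
  between K and Y: 19 + 20 − 12 = 27
  between Y and S: 20 + 22 − 21 = 21
  between S and Q: 22 + 25 − 15 = 32
  between Q and Base: 25 + 23 − 10 = 38
Cheapest insertion is between Y and S, adding 21.
New total = 68 + 21 = 89.

Minimum extra distance: 21 m, inserting W between Y and S.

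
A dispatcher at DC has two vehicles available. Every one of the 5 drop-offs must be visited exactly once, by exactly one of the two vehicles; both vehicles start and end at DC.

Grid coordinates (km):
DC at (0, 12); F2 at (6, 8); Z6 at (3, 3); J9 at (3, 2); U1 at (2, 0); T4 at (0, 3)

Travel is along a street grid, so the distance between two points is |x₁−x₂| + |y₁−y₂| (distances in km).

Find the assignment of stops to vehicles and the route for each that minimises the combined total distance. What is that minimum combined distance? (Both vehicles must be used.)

50 km — the smallest possible combined total.

Try each way of splitting the stops between the two vehicles (each non-empty) and, for each split, find the best tour for each vehicle:
  {F2} + {Z6, J9, U1, T4}: 20 + 30 = 50
  {Z6} + {F2, J9, U1, T4}: 24 + 36 = 60
  {F2, Z6} + {J9, U1, T4}: 30 + 30 = 60
  {J9} + {F2, Z6, U1, T4}: 26 + 36 = 62
  {F2, J9} + {Z6, U1, T4}: 32 + 30 = 62
  {Z6, J9} + {F2, U1, T4}: 26 + 36 = 62
  … (15 splits in total)
Best: vehicle 1 DC → F2 → DC = 20; vehicle 2 DC → Z6 → J9 → U1 → T4 → DC = 30; combined 50.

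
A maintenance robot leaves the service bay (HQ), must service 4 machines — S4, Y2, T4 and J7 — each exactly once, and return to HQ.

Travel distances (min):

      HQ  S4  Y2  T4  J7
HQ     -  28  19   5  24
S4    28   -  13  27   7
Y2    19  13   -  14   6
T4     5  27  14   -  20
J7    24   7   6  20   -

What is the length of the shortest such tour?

60 min — the shortest possible round trip.

There are 12 distinct closed tours to check (reversals are equivalent).
HQ - S4 - Y2 - T4 - J7 - HQ: 28+13+14+20+24 = 99
HQ - S4 - Y2 - J7 - T4 - HQ: 28+13+6+20+5 = 72
HQ - S4 - T4 - Y2 - J7 - HQ: 28+27+14+6+24 = 99
HQ - S4 - T4 - J7 - Y2 - HQ: 28+27+20+6+19 = 100
HQ - S4 - J7 - Y2 - T4 - HQ: 28+7+6+14+5 = 60
HQ - S4 - J7 - T4 - Y2 - HQ: 28+7+20+14+19 = 88
HQ - Y2 - S4 - T4 - J7 - HQ: 19+13+27+20+24 = 103
HQ - Y2 - S4 - J7 - T4 - HQ: 19+13+7+20+5 = 64
HQ - Y2 - T4 - S4 - J7 - HQ: 19+14+27+7+24 = 91
HQ - Y2 - J7 - S4 - T4 - HQ: 19+6+7+27+5 = 64
HQ - T4 - S4 - Y2 - J7 - HQ: 5+27+13+6+24 = 75
HQ - T4 - Y2 - S4 - J7 - HQ: 5+14+13+7+24 = 63
The minimum is 60.
One optimal route: HQ → S4 → J7 → Y2 → T4 → HQ (or its reverse).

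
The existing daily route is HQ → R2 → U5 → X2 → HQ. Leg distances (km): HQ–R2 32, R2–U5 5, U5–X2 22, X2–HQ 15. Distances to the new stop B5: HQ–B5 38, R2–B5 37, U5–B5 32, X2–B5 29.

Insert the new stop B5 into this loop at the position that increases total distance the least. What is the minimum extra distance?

Minimum extra distance: 39 km, inserting B5 between U5 and X2.

Insertion cost between consecutive stops i–j is d(i,B5) + d(B5,j) − d(i,j):
  between HQ and R2: 38 + 37 − 32 = 43
  between R2 and U5: 37 + 32 − 5 = 64
  between U5 and X2: 32 + 29 − 22 = 39
  between X2 and HQ: 29 + 38 − 15 = 52
Cheapest insertion is between U5 and X2, adding 39.
New total = 74 + 39 = 113.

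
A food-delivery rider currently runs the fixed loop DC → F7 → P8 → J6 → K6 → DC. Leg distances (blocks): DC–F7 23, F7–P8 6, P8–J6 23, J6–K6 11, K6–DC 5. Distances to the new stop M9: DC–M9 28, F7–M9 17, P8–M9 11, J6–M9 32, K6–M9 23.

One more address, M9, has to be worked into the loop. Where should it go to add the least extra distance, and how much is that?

Adding 20 blocks by placing M9 on the P8–J6 leg.

Insertion cost between consecutive stops i–j is d(i,M9) + d(M9,j) − d(i,j):
  between DC and F7: 28 + 17 − 23 = 22
  between F7 and P8: 17 + 11 − 6 = 22
  between P8 and J6: 11 + 32 − 23 = 20
  between J6 and K6: 32 + 23 − 11 = 44
  between K6 and DC: 23 + 28 − 5 = 46
Cheapest insertion is between P8 and J6, adding 20.
New total = 68 + 20 = 88.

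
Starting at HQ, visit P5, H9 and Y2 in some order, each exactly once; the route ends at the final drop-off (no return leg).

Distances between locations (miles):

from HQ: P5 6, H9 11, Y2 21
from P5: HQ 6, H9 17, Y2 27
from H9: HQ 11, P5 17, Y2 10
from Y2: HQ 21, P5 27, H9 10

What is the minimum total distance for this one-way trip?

There are 3! = 6 possible orderings.
HQ - P5 - H9 - Y2: 6+17+10 = 33
HQ - P5 - Y2 - H9: 6+27+10 = 43
HQ - H9 - P5 - Y2: 11+17+27 = 55
HQ - H9 - Y2 - P5: 11+10+27 = 48
HQ - Y2 - P5 - H9: 21+27+17 = 65
HQ - Y2 - H9 - P5: 21+10+17 = 48
The minimum is 33.
One shortest path: HQ → P5 → H9 → Y2.

Shortest open route: 33 miles.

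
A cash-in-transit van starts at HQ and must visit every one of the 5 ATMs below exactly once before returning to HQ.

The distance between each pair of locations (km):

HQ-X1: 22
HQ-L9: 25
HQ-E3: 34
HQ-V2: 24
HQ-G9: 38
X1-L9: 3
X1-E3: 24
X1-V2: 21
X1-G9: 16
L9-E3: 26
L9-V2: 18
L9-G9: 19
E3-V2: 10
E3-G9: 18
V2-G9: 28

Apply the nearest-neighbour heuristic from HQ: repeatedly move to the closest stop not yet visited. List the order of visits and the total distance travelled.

Nearest-neighbour total = 109 km; route HQ → X1 → L9 → V2 → E3 → G9 → HQ.

HQ → [X1:22 / V2:24 / L9:25 / E3:34 / G9:38] → X1 (22)
X1 → [L9:3 / G9:16 / V2:21 / E3:24] → L9 (3)
L9 → [V2:18 / G9:19 / E3:26] → V2 (18)
V2 → [E3:10 / G9:28] → E3 (10)
E3 → [G9:18] → G9 (18)
Return G9→HQ: 38.
Total = 22 + 3 + 18 + 10 + 18 + 38 = 109.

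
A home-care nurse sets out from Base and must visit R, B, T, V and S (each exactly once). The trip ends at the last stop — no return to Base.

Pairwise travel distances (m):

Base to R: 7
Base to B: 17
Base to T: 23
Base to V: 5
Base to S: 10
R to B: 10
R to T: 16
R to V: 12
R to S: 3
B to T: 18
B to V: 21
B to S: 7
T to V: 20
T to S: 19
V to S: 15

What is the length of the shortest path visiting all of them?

There are 5! = 120 possible orderings.
Base → R → B → T → V → S: 7+10+18+20+15 = 70
Base → R → B → T → S → V: 7+10+18+19+15 = 69
Base → R → B → V → T → S: 7+10+21+20+19 = 77
Base → R → B → V → S → T: 7+10+21+15+19 = 72
Base → R → B → S → T → V: 7+10+7+19+20 = 63
Base → R → B → S → V → T: 7+10+7+15+20 = 59
Base → R → T → B → V → S: 7+16+18+21+15 = 77
Base → R → T → B → S → V: 7+16+18+7+15 = 63
Base → R → T → V → B → S: 7+16+20+21+7 = 71
Base → R → T → V → S → B: 7+16+20+15+7 = 65
Base → R → T → S → B → V: 7+16+19+7+21 = 70
Base → R → T → S → V → B: 7+16+19+15+21 = 78
Base → R → V → B → T → S: 7+12+21+18+19 = 77
Base → R → V → B → S → T: 7+12+21+7+19 = 66
… (106 more)
Base → V → R → S → B → T: 5+12+3+7+18 = 45  ← best
The minimum is 45.
One shortest path: Base → V → R → S → B → T.

45 m — the minimum one-way total.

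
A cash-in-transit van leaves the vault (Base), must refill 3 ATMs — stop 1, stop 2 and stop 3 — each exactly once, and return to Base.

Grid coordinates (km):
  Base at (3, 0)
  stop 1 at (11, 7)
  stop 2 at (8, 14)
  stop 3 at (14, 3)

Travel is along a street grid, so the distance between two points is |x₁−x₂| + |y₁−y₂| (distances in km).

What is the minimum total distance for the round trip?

50 km — the shortest possible round trip.

With 3 stops there are 3!/2 = 3 distinct round trips (a route and its reverse cost the same).
Base→stop 1→stop 2→stop 3→Base: 15+10+17+14 = 56
Base→stop 1→stop 3→stop 2→Base: 15+7+17+19 = 58
Base→stop 2→stop 1→stop 3→Base: 19+10+7+14 = 50
The minimum is 50.
One optimal route: Base → stop 2 → stop 1 → stop 3 → Base (or its reverse).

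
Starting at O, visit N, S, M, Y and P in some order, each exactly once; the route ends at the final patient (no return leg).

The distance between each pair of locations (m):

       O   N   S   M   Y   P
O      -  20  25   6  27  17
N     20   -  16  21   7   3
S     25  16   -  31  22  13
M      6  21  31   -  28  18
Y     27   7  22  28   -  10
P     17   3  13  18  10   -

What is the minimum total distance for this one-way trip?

There are 5! = 120 possible orderings.
O → N → S → M → Y → P: 20+16+31+28+10 = 105
O → N → S → M → P → Y: 20+16+31+18+10 = 95
O → N → S → Y → M → P: 20+16+22+28+18 = 104
O → N → S → Y → P → M: 20+16+22+10+18 = 86
O → N → S → P → M → Y: 20+16+13+18+28 = 95
O → N → S → P → Y → M: 20+16+13+10+28 = 87
O → N → M → S → Y → P: 20+21+31+22+10 = 104
O → N → M → S → P → Y: 20+21+31+13+10 = 95
O → N → M → Y → S → P: 20+21+28+22+13 = 104
O → N → M → Y → P → S: 20+21+28+10+13 = 92
O → N → M → P → S → Y: 20+21+18+13+22 = 94
O → N → M → P → Y → S: 20+21+18+10+22 = 91
O → N → Y → S → M → P: 20+7+22+31+18 = 98
O → N → Y → S → P → M: 20+7+22+13+18 = 80
… (106 more)
O → M → P → N → Y → S: 6+18+3+7+22 = 56  ← best
The minimum is 56.
One shortest path: O → M → P → N → Y → S.

Minimum one-way distance = 56 m.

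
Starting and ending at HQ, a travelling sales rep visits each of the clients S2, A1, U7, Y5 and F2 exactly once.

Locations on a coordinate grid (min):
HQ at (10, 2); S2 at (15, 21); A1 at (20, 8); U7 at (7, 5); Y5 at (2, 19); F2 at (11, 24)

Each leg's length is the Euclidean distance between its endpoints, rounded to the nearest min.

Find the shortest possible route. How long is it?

60 min — the shortest possible round trip.

With 5 stops there are 5!/2 = 60 distinct round trips (a route and its reverse cost the same).
HQ - S2 - A1 - U7 - Y5 - F2 - HQ: 20+14+13+15+10+22 = 94
HQ - S2 - A1 - U7 - F2 - Y5 - HQ: 20+14+13+19+10+19 = 95
HQ - S2 - A1 - Y5 - U7 - F2 - HQ: 20+14+21+15+19+22 = 111
HQ - S2 - A1 - Y5 - F2 - U7 - HQ: 20+14+21+10+19+4 = 88
HQ - S2 - A1 - F2 - U7 - Y5 - HQ: 20+14+18+19+15+19 = 105
HQ - S2 - A1 - F2 - Y5 - U7 - HQ: 20+14+18+10+15+4 = 81
HQ - S2 - U7 - A1 - Y5 - F2 - HQ: 20+18+13+21+10+22 = 104
HQ - S2 - U7 - A1 - F2 - Y5 - HQ: 20+18+13+18+10+19 = 98
HQ - S2 - U7 - Y5 - A1 - F2 - HQ: 20+18+15+21+18+22 = 114
HQ - S2 - U7 - Y5 - F2 - A1 - HQ: 20+18+15+10+18+12 = 93
HQ - S2 - U7 - F2 - A1 - Y5 - HQ: 20+18+19+18+21+19 = 115
HQ - S2 - U7 - F2 - Y5 - A1 - HQ: 20+18+19+10+21+12 = 100
HQ - S2 - Y5 - A1 - U7 - F2 - HQ: 20+13+21+13+19+22 = 108
HQ - S2 - Y5 - A1 - F2 - U7 - HQ: 20+13+21+18+19+4 = 95
… (46 more)
HQ - A1 - S2 - F2 - Y5 - U7 - HQ: 12+14+5+10+15+4 = 60  ← best
The minimum is 60.
One optimal route: HQ → A1 → S2 → F2 → Y5 → U7 → HQ (or its reverse).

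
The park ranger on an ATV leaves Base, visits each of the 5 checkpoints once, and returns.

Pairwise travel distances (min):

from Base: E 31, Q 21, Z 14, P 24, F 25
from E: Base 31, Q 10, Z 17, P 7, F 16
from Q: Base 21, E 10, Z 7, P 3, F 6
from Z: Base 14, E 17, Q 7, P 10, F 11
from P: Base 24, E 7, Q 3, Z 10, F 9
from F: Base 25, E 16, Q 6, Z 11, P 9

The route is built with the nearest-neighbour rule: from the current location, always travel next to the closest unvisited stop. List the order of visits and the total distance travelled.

At Base the remaining stops are Z 14, Q 21, P 24, F 25, E 31; go to Z.
At Z the remaining stops are Q 7, P 10, F 11, E 17; go to Q.
At Q the remaining stops are P 3, F 6, E 10; go to P.
At P the remaining stops are E 7, F 9; go to E.
At E the remaining stops are F 16; go to F.
Return F→Base: 25.
Total = 14 + 7 + 3 + 7 + 16 + 25 = 72.

Nearest-neighbour total = 72 min; route Base → Z → Q → P → E → F → Base.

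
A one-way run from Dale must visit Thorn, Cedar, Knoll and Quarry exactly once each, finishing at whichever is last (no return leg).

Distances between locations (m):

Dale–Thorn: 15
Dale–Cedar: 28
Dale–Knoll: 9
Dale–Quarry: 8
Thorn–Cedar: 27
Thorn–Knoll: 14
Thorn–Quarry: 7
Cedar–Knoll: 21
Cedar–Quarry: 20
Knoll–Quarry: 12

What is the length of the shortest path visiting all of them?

There are 4! = 24 possible orderings.
Dale - Thorn - Cedar - Knoll - Quarry: 15+27+21+12 = 75
Dale - Thorn - Cedar - Quarry - Knoll: 15+27+20+12 = 74
Dale - Thorn - Knoll - Cedar - Quarry: 15+14+21+20 = 70
Dale - Thorn - Knoll - Quarry - Cedar: 15+14+12+20 = 61
Dale - Thorn - Quarry - Cedar - Knoll: 15+7+20+21 = 63
Dale - Thorn - Quarry - Knoll - Cedar: 15+7+12+21 = 55
Dale - Cedar - Thorn - Knoll - Quarry: 28+27+14+12 = 81
Dale - Cedar - Thorn - Quarry - Knoll: 28+27+7+12 = 74
Dale - Cedar - Knoll - Thorn - Quarry: 28+21+14+7 = 70
Dale - Cedar - Knoll - Quarry - Thorn: 28+21+12+7 = 68
Dale - Cedar - Quarry - Thorn - Knoll: 28+20+7+14 = 69
Dale - Cedar - Quarry - Knoll - Thorn: 28+20+12+14 = 74
Dale - Knoll - Thorn - Cedar - Quarry: 9+14+27+20 = 70
Dale - Knoll - Thorn - Quarry - Cedar: 9+14+7+20 = 50
… (10 more)
The minimum is 50.
One shortest path: Dale → Knoll → Thorn → Quarry → Cedar.

Minimum one-way distance = 50 m.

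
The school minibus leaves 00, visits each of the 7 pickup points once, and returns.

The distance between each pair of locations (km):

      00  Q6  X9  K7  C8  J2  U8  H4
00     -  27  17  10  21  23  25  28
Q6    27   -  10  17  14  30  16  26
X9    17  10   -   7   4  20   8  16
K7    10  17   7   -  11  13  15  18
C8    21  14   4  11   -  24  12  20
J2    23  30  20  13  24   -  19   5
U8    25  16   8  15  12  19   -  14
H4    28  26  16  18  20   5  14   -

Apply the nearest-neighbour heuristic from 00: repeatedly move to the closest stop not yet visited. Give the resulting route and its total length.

Nearest-neighbour total = 109 km; route 00 → K7 → X9 → C8 → U8 → H4 → J2 → Q6 → 00.

From 00: distances to unvisited — K7=10, X9=17, C8=21, J2=23, U8=25, Q6=27, H4=28. Nearest is K7 (10).
From K7: distances to unvisited — X9=7, C8=11, J2=13, U8=15, Q6=17, H4=18. Nearest is X9 (7).
From X9: distances to unvisited — C8=4, U8=8, Q6=10, H4=16, J2=20. Nearest is C8 (4).
From C8: distances to unvisited — U8=12, Q6=14, H4=20, J2=24. Nearest is U8 (12).
From U8: distances to unvisited — H4=14, Q6=16, J2=19. Nearest is H4 (14).
From H4: distances to unvisited — J2=5, Q6=26. Nearest is J2 (5).
From J2: distances to unvisited — Q6=30. Nearest is Q6 (30).
Return Q6→00: 27.
Total = 10 + 7 + 4 + 12 + 14 + 5 + 30 + 27 = 109.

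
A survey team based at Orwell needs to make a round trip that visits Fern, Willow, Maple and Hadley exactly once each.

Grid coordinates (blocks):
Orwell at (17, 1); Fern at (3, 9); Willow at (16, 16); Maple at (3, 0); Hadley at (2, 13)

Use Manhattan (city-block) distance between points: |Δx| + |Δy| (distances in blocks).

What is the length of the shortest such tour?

Shortest round trip = 62 blocks.

With 4 stops there are 4!/2 = 12 distinct round trips (a route and its reverse cost the same).
Orwell → Fern → Willow → Maple → Hadley → Orwell: 22+20+29+14+27 = 112
Orwell → Fern → Willow → Hadley → Maple → Orwell: 22+20+17+14+15 = 88
Orwell → Fern → Maple → Willow → Hadley → Orwell: 22+9+29+17+27 = 104
Orwell → Fern → Maple → Hadley → Willow → Orwell: 22+9+14+17+16 = 78
Orwell → Fern → Hadley → Willow → Maple → Orwell: 22+5+17+29+15 = 88
Orwell → Fern → Hadley → Maple → Willow → Orwell: 22+5+14+29+16 = 86
Orwell → Willow → Fern → Maple → Hadley → Orwell: 16+20+9+14+27 = 86
Orwell → Willow → Fern → Hadley → Maple → Orwell: 16+20+5+14+15 = 70
Orwell → Willow → Maple → Fern → Hadley → Orwell: 16+29+9+5+27 = 86
Orwell → Willow → Hadley → Fern → Maple → Orwell: 16+17+5+9+15 = 62
Orwell → Maple → Fern → Willow → Hadley → Orwell: 15+9+20+17+27 = 88
Orwell → Maple → Willow → Fern → Hadley → Orwell: 15+29+20+5+27 = 96
The minimum is 62.
One optimal route: Orwell → Willow → Hadley → Fern → Maple → Orwell (or its reverse).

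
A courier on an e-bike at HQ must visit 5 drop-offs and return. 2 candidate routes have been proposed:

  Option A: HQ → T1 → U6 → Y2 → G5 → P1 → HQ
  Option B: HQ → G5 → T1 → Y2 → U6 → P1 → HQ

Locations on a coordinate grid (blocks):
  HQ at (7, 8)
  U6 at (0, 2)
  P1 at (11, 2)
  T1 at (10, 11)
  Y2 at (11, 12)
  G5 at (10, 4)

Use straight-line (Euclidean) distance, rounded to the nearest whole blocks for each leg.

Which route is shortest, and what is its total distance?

Option A: 4 + 13 + 15 + 8 + 2 + 7 = 49
Option B: 5 + 7 + 1 + 15 + 11 + 7 = 46

46 blocks — Option B is the shortest.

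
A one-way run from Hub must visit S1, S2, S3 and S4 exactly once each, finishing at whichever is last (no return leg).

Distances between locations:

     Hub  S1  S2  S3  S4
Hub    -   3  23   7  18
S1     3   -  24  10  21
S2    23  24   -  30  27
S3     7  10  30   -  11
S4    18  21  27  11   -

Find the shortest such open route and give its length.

Shortest open route: 51.

There are 4! = 24 possible orderings.
Hub → S1 → S2 → S3 → S4: 3+24+30+11 = 68
Hub → S1 → S2 → S4 → S3: 3+24+27+11 = 65
Hub → S1 → S3 → S2 → S4: 3+10+30+27 = 70
Hub → S1 → S3 → S4 → S2: 3+10+11+27 = 51
Hub → S1 → S4 → S2 → S3: 3+21+27+30 = 81
Hub → S1 → S4 → S3 → S2: 3+21+11+30 = 65
Hub → S2 → S1 → S3 → S4: 23+24+10+11 = 68
Hub → S2 → S1 → S4 → S3: 23+24+21+11 = 79
Hub → S2 → S3 → S1 → S4: 23+30+10+21 = 84
Hub → S2 → S3 → S4 → S1: 23+30+11+21 = 85
Hub → S2 → S4 → S1 → S3: 23+27+21+10 = 81
Hub → S2 → S4 → S3 → S1: 23+27+11+10 = 71
Hub → S3 → S1 → S2 → S4: 7+10+24+27 = 68
Hub → S3 → S1 → S4 → S2: 7+10+21+27 = 65
… (10 more)
The minimum is 51.
One shortest path: Hub → S1 → S3 → S4 → S2.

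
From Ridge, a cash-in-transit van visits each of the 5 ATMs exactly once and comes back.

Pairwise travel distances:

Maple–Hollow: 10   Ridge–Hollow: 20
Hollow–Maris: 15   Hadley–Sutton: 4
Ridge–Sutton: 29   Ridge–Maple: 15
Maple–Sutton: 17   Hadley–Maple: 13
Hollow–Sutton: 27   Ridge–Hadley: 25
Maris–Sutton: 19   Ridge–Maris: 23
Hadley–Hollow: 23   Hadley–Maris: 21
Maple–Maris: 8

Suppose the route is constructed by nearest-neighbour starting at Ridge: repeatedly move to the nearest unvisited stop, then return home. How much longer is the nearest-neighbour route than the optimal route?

From Ridge: Maple=15, Hollow=20, Maris=23, Hadley=25, Sutton=29 → choose Maple (15).
From Maple: Maris=8, Hollow=10, Hadley=13, Sutton=17 → choose Maris (8).
From Maris: Hollow=15, Sutton=19, Hadley=21 → choose Hollow (15).
From Hollow: Hadley=23, Sutton=27 → choose Hadley (23).
From Hadley: Sutton=4 → choose Sutton (4).
NN route Ridge → Maple → Maris → Hollow → Hadley → Sutton → Ridge costs 94.
Optimal: Ridge → Hadley → Sutton → Maris → Maple → Hollow → Ridge costs 86 (by enumerating all 60 distinct tours).
Excess = 94 − 86 = 8.

The nearest-neighbour route is 8 longer than optimal.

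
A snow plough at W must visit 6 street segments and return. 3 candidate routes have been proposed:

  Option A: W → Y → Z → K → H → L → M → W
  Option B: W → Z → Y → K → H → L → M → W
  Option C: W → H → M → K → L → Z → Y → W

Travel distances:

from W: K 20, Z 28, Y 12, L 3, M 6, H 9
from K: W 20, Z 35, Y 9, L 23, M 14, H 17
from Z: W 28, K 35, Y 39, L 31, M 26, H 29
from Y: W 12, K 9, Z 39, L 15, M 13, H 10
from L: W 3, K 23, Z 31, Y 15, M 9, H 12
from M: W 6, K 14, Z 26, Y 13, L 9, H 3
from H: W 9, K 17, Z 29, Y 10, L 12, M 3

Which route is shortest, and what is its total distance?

120 — Option B is the shortest.

Option A: 12 + 39 + 35 + 17 + 12 + 9 + 6 = 130
Option B: 28 + 39 + 9 + 17 + 12 + 9 + 6 = 120
Option C: 9 + 3 + 14 + 23 + 31 + 39 + 12 = 131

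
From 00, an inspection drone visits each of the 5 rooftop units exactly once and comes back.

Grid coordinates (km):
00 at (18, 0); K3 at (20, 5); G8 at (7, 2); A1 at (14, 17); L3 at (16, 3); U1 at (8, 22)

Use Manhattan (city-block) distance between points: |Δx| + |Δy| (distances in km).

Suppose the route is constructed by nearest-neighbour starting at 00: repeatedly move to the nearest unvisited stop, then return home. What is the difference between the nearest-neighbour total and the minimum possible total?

Excess over optimum: 8 km.

From 00: L3=5, K3=7, G8=13, A1=21, U1=32 → choose L3 (5).
From L3: K3=6, G8=10, A1=16, U1=27 → choose K3 (6).
From K3: G8=16, A1=18, U1=29 → choose G8 (16).
From G8: U1=21, A1=22 → choose U1 (21).
From U1: A1=11 → choose A1 (11).
NN route 00 → L3 → K3 → G8 → U1 → A1 → 00 costs 80.
Optimal: 00 → K3 → A1 → U1 → G8 → L3 → 00 costs 72 (by enumerating all 60 distinct tours).
Excess = 80 − 72 = 8.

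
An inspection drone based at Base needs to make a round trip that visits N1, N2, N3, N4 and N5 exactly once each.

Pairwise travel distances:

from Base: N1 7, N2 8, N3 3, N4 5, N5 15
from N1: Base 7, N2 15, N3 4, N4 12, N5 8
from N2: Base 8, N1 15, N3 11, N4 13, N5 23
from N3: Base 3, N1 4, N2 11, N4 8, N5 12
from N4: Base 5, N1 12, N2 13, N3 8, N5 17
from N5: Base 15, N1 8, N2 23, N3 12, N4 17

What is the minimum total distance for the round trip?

With 5 stops there are 5!/2 = 60 distinct round trips (a route and its reverse cost the same).
Base→N1→N2→N3→N4→N5→Base: 7+15+11+8+17+15 = 73
Base→N1→N2→N3→N5→N4→Base: 7+15+11+12+17+5 = 67
Base→N1→N2→N4→N3→N5→Base: 7+15+13+8+12+15 = 70
Base→N1→N2→N4→N5→N3→Base: 7+15+13+17+12+3 = 67
Base→N1→N2→N5→N3→N4→Base: 7+15+23+12+8+5 = 70
Base→N1→N2→N5→N4→N3→Base: 7+15+23+17+8+3 = 73
Base→N1→N3→N2→N4→N5→Base: 7+4+11+13+17+15 = 67
Base→N1→N3→N2→N5→N4→Base: 7+4+11+23+17+5 = 67
Base→N1→N3→N4→N2→N5→Base: 7+4+8+13+23+15 = 70
Base→N1→N3→N4→N5→N2→Base: 7+4+8+17+23+8 = 67
Base→N1→N3→N5→N2→N4→Base: 7+4+12+23+13+5 = 64
Base→N1→N3→N5→N4→N2→Base: 7+4+12+17+13+8 = 61
Base→N1→N4→N2→N3→N5→Base: 7+12+13+11+12+15 = 70
Base→N1→N4→N2→N5→N3→Base: 7+12+13+23+12+3 = 70
… (46 more)
Base→N2→N3→N1→N5→N4→Base: 8+11+4+8+17+5 = 53  ← best
The minimum is 53.
One optimal route: Base → N2 → N3 → N1 → N5 → N4 → Base (or its reverse).

Minimum total distance: 53.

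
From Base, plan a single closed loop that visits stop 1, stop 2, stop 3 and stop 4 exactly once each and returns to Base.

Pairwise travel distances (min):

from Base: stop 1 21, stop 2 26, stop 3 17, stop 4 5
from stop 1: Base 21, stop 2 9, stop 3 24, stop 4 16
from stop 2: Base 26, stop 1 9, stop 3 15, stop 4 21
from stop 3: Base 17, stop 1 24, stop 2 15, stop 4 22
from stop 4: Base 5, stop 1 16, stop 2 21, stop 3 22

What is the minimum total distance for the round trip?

There are 12 distinct closed tours to check (reversals are equivalent).
Base - stop 1 - stop 2 - stop 3 - stop 4 - Base: 21+9+15+22+5 = 72
Base - stop 1 - stop 2 - stop 4 - stop 3 - Base: 21+9+21+22+17 = 90
Base - stop 1 - stop 3 - stop 2 - stop 4 - Base: 21+24+15+21+5 = 86
Base - stop 1 - stop 3 - stop 4 - stop 2 - Base: 21+24+22+21+26 = 114
Base - stop 1 - stop 4 - stop 2 - stop 3 - Base: 21+16+21+15+17 = 90
Base - stop 1 - stop 4 - stop 3 - stop 2 - Base: 21+16+22+15+26 = 100
Base - stop 2 - stop 1 - stop 3 - stop 4 - Base: 26+9+24+22+5 = 86
Base - stop 2 - stop 1 - stop 4 - stop 3 - Base: 26+9+16+22+17 = 90
Base - stop 2 - stop 3 - stop 1 - stop 4 - Base: 26+15+24+16+5 = 86
Base - stop 2 - stop 4 - stop 1 - stop 3 - Base: 26+21+16+24+17 = 104
Base - stop 3 - stop 1 - stop 2 - stop 4 - Base: 17+24+9+21+5 = 76
Base - stop 3 - stop 2 - stop 1 - stop 4 - Base: 17+15+9+16+5 = 62
The minimum is 62.
One optimal route: Base → stop 3 → stop 2 → stop 1 → stop 4 → Base (or its reverse).

62 min — the shortest possible round trip.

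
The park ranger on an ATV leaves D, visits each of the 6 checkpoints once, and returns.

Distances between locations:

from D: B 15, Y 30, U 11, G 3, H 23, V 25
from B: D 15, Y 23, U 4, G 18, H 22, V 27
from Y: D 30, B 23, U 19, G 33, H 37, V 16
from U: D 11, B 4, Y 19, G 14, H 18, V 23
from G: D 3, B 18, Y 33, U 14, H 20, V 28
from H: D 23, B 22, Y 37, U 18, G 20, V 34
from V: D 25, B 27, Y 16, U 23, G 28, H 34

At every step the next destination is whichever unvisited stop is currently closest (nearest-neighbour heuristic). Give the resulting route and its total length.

D → [G:3 / U:11 / B:15 / H:23 / V:25 / Y:30] → G (3)
G → [U:14 / B:18 / H:20 / V:28 / Y:33] → U (14)
U → [B:4 / H:18 / Y:19 / V:23] → B (4)
B → [H:22 / Y:23 / V:27] → H (22)
H → [V:34 / Y:37] → V (34)
V → [Y:16] → Y (16)
Return Y→D: 30.
Total = 3 + 14 + 4 + 22 + 34 + 16 + 30 = 123.

Total distance 123 via the nearest-neighbour route D → G → U → B → H → V → Y → D.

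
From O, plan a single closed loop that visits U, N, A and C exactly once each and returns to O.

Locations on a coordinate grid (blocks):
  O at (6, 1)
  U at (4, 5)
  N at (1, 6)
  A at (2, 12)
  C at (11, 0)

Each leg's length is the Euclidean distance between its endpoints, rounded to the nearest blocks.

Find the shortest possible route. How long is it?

Shortest round trip = 33 blocks.

With 4 stops there are 4!/2 = 12 distinct round trips (a route and its reverse cost the same).
O - U - N - A - C - O: 4+3+6+15+5 = 33
O - U - N - C - A - O: 4+3+12+15+12 = 46
O - U - A - N - C - O: 4+7+6+12+5 = 34
O - U - A - C - N - O: 4+7+15+12+7 = 45
O - U - C - N - A - O: 4+9+12+6+12 = 43
O - U - C - A - N - O: 4+9+15+6+7 = 41
O - N - U - A - C - O: 7+3+7+15+5 = 37
O - N - U - C - A - O: 7+3+9+15+12 = 46
O - N - A - U - C - O: 7+6+7+9+5 = 34
O - N - C - U - A - O: 7+12+9+7+12 = 47
O - A - U - N - C - O: 12+7+3+12+5 = 39
O - A - N - U - C - O: 12+6+3+9+5 = 35
The minimum is 33.
One optimal route: O → U → N → A → C → O (or its reverse).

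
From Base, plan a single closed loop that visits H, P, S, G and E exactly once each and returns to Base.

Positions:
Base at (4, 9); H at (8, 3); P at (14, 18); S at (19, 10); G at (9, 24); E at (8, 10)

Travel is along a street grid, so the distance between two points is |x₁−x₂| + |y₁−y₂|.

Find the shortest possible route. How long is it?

With 5 stops there are 5!/2 = 60 distinct round trips (a route and its reverse cost the same).
Base→H→P→S→G→E→Base: 10+21+13+24+15+5 = 88
Base→H→P→S→E→G→Base: 10+21+13+11+15+20 = 90
Base→H→P→G→S→E→Base: 10+21+11+24+11+5 = 82
Base→H→P→G→E→S→Base: 10+21+11+15+11+16 = 84
Base→H→P→E→S→G→Base: 10+21+14+11+24+20 = 100
Base→H→P→E→G→S→Base: 10+21+14+15+24+16 = 100
Base→H→S→P→G→E→Base: 10+18+13+11+15+5 = 72
Base→H→S→P→E→G→Base: 10+18+13+14+15+20 = 90
Base→H→S→G→P→E→Base: 10+18+24+11+14+5 = 82
Base→H→S→G→E→P→Base: 10+18+24+15+14+19 = 100
Base→H→S→E→P→G→Base: 10+18+11+14+11+20 = 84
Base→H→S→E→G→P→Base: 10+18+11+15+11+19 = 84
Base→H→G→P→S→E→Base: 10+22+11+13+11+5 = 72
Base→H→G→P→E→S→Base: 10+22+11+14+11+16 = 84
… (46 more)
The minimum is 72.
One optimal route: Base → H → S → P → G → E → Base (or its reverse).

Minimum total distance: 72.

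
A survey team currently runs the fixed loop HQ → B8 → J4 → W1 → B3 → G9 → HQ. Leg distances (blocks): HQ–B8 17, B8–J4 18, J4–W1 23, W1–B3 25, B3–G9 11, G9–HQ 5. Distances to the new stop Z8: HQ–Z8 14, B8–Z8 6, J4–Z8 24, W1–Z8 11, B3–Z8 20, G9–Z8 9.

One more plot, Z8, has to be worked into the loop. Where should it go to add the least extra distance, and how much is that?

Insertion cost between consecutive stops i–j is d(i,Z8) + d(Z8,j) − d(i,j):
  between HQ and B8: 14 + 6 − 17 = 3
  between B8 and J4: 6 + 24 − 18 = 12
  between J4 and W1: 24 + 11 − 23 = 12
  between W1 and B3: 11 + 20 − 25 = 6
  between B3 and G9: 20 + 9 − 11 = 18
  between G9 and HQ: 9 + 14 − 5 = 18
Cheapest insertion is between HQ and B8, adding 3.
New total = 99 + 3 = 102.

Adding 3 blocks by placing Z8 on the HQ–B8 leg.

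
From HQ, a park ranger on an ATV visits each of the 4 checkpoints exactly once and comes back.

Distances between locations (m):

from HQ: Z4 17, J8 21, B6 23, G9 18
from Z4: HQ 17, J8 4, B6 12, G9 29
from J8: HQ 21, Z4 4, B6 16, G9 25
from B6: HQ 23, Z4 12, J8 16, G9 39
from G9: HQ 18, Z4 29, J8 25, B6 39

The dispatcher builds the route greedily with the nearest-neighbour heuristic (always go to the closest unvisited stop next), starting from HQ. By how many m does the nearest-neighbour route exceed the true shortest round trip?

The nearest-neighbour route is 12 m longer than optimal.

From HQ: Z4=17, G9=18, J8=21, B6=23 → choose Z4 (17).
From Z4: J8=4, B6=12, G9=29 → choose J8 (4).
From J8: B6=16, G9=25 → choose B6 (16).
From B6: G9=39 → choose G9 (39).
NN route HQ → Z4 → J8 → B6 → G9 → HQ costs 94.
Optimal: HQ → B6 → Z4 → J8 → G9 → HQ costs 82 (by enumerating all 12 distinct tours).
Excess = 94 − 82 = 12.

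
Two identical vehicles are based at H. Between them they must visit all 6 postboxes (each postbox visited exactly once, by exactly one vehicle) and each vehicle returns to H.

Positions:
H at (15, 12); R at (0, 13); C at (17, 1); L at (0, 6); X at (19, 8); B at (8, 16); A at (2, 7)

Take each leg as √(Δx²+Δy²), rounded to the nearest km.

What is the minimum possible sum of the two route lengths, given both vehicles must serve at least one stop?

Try each way of splitting the stops between the two vehicles (each non-empty) and, for each split, find the best tour for each vehicle:
  {R} + {C, L, X, B, A}: 30 + 52 = 82
  {C} + {R, L, X, B, A}: 22 + 49 = 71
  {R, C} + {L, X, B, A}: 47 + 46 = 93
  {L} + {R, C, X, B, A}: 32 + 52 = 84
  {R, L} + {C, X, B, A}: 38 + 48 = 86
  {C, L} + {R, X, B, A}: 45 + 46 = 91
  … (31 splits in total)
  {C, X} + {R, L, B, A}: 24 + 40 = 64  ← best
Best: vehicle 1 H → C → X → H = 24; vehicle 2 H → B → R → L → A → H = 40; combined 64.

Minimum combined distance: 64 km.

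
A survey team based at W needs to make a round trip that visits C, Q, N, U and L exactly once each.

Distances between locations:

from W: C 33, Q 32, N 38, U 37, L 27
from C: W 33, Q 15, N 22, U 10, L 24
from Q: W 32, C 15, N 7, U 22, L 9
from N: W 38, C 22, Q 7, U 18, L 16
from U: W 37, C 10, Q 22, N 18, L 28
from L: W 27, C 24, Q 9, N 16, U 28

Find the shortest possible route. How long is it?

Shortest round trip = 104.

W→C→Q→N→U→L→W: 33+15+7+18+28+27 = 128
W→C→Q→N→L→U→W: 33+15+7+16+28+37 = 136
W→C→Q→U→N→L→W: 33+15+22+18+16+27 = 131
W→C→Q→U→L→N→W: 33+15+22+28+16+38 = 152
W→C→Q→L→N→U→W: 33+15+9+16+18+37 = 128
W→C→Q→L→U→N→W: 33+15+9+28+18+38 = 141
W→C→N→Q→U→L→W: 33+22+7+22+28+27 = 139
W→C→N→Q→L→U→W: 33+22+7+9+28+37 = 136
W→C→N→U→Q→L→W: 33+22+18+22+9+27 = 131
W→C→N→U→L→Q→W: 33+22+18+28+9+32 = 142
W→C→N→L→Q→U→W: 33+22+16+9+22+37 = 139
W→C→N→L→U→Q→W: 33+22+16+28+22+32 = 153
W→C→U→Q→N→L→W: 33+10+22+7+16+27 = 115
W→C→U→Q→L→N→W: 33+10+22+9+16+38 = 128
… (46 more)
W→C→U→N→Q→L→W: 33+10+18+7+9+27 = 104  ← best
The minimum is 104.
One optimal route: W → C → U → N → Q → L → W (or its reverse).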